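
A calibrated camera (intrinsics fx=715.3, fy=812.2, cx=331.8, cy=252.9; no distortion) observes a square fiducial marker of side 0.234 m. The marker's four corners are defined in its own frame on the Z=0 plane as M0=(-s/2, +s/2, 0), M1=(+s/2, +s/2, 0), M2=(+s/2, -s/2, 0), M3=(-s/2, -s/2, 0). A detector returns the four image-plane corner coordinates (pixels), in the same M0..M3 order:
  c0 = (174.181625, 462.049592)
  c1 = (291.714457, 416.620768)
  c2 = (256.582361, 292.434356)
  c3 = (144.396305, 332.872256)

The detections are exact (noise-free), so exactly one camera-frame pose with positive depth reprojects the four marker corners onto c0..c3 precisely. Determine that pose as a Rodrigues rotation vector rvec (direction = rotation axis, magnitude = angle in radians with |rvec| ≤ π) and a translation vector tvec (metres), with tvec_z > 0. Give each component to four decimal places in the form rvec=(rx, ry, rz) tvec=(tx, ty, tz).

rvec=(-0.3424, -0.0784, -0.3235) tvec=(-0.2264, 0.2103, 1.4093)

Intrinsics K: fx=715.3, fy=812.2, cx=331.8, cy=252.9
Marker side s = 0.234 m; corners in marker frame (Z=0):
  M0 = (-0.1170, +0.1170, 0)
  M1 = (+0.1170, +0.1170, 0)
  M2 = (+0.1170, -0.1170, 0)
  M3 = (-0.1170, -0.1170, 0)
Detected image corners:
  c0 = (174.181625, 462.049592) px
  c1 = (291.714457, 416.620768) px
  c2 = (256.582361, 292.434356) px
  c3 = (144.396305, 332.872256) px
Planar DLT: solve 8×8 A·h = b for H (H[2,2]=1):
  H  [+510.51608 +90.08095 +216.91050]
  H  [-148.55803 +456.67418 +374.09566]
  H  [+0.09212 -0.22497 +1.00000]
B = K⁻¹H; ‖b₁‖=0.709555, ‖b₂‖=0.709555; λ = 2/(‖b₁‖+‖b₂‖) = 1.409334, sign → tz>0 ⇒ λ=+1.409334
r₁ = λ·B[:,0] = (+0.94563,-0.29820,+0.12983); r₂ = λ·B[:,1] = (+0.32455,+0.89115,-0.31705)
r₃ = r₁×r₂ = (-0.02115,+0.34195,+0.93948); SVD([r₁ r₂ r₃]) → R = UVᵀ:
  R  [+0.94563 +0.32455 -0.02115]
  R  [-0.29820 +0.89115 +0.34195]
  R  [+0.12983 -0.31705 +0.93948]
t = (-0.22636, +0.21030, +1.40933) m
tr R = 2.776257; θ = arccos((tr R − 1)/2) = 0.477540 rad = 27.361°
axis k = ((R−Rᵀ)₃₂, (R−Rᵀ)₁₃, (R−Rᵀ)₂₁) / (2 sinθ) = (-0.716942, -0.164254, -0.677506)
rvec = θ·k = (-0.342368, -0.078438, -0.323536)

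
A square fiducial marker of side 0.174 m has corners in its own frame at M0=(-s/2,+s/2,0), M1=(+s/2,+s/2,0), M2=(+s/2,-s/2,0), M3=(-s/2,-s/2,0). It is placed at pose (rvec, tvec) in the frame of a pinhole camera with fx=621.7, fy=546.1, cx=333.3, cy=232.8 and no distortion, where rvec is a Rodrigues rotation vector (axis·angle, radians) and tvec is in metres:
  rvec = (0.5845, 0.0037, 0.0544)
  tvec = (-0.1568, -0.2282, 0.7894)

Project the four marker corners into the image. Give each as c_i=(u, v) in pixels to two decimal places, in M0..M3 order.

c0=(148.91, 128.12) c1=(278.21, 134.31) c2=(278.41, 15.02) c3=(132.36, 7.69)

Intrinsics K: fx=621.7, fy=546.1, cx=333.3, cy=232.8
Marker side s = 0.174 m; corners in marker frame (Z=0):
  M0 = (-0.0870, +0.0870, 0)
  M1 = (+0.0870, +0.0870, 0)
  M2 = (+0.0870, -0.0870, 0)
  M3 = (-0.0870, -0.0870, 0)
rvec = (0.5845, 0.0037, 0.0544), |rvec| = θ = 0.58704 rad = 33.635°
Rodrigues: sinθ=0.55390, 1−cosθ=0.16741; R = I + sinθ·[k]× + (1−cosθ)·[k]×²:
    [+0.99856 -0.05028 +0.01894]
    [+0.05238 +0.83259 -0.55140]
    [+0.01196 +0.55160 +0.83402]
t = (-0.1568, -0.2282, 0.7894) m
M0: Pc = R·M0+t = (-0.24805, -0.16032, +0.83635); u = 621.7·(-0.24805)/0.83635 + 333.3 = 148.9131, v = 546.1·(-0.16032)/0.83635 + 232.8 = 128.1169
M1: Pc = R·M1+t = (-0.07430, -0.15121, +0.83843); u = 621.7·(-0.07430)/0.83843 + 333.3 = 278.2062, v = 546.1·(-0.15121)/0.83843 + 232.8 = 134.3130
M2: Pc = R·M2+t = (-0.06555, -0.29608, +0.74245); u = 621.7·(-0.06555)/0.74245 + 333.3 = 278.4097, v = 546.1·(-0.29608)/0.74245 + 232.8 = 15.0234
M3: Pc = R·M3+t = (-0.23930, -0.30519, +0.74037); u = 621.7·(-0.23930)/0.74037 + 333.3 = 132.3562, v = 546.1·(-0.30519)/0.74037 + 232.8 = 7.6889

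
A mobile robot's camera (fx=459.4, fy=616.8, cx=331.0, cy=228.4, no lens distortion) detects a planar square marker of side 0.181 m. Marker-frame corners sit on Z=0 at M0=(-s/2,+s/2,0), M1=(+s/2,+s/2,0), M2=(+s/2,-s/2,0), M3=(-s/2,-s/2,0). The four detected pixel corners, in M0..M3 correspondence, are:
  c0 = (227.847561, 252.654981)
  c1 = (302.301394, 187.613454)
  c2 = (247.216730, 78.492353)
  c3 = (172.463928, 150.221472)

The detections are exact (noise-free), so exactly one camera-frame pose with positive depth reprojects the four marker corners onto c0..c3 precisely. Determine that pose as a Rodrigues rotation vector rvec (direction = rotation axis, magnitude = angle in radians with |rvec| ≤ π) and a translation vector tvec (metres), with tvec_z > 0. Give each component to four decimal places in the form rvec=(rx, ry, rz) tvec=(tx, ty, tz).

Intrinsics K: fx=459.4, fy=616.8, cx=331.0, cy=228.4
Marker side s = 0.181 m; corners in marker frame (Z=0):
  M0 = (-0.0905, +0.0905, 0)
  M1 = (+0.0905, +0.0905, 0)
  M2 = (+0.0905, -0.0905, 0)
  M3 = (-0.0905, -0.0905, 0)
Detected image corners:
  c0 = (227.847561, 252.654981) px
  c1 = (302.301394, 187.613454) px
  c2 = (247.216730, 78.492353) px
  c3 = (172.463928, 150.221472) px
Planar DLT: solve 8×8 A·h = b for H (H[2,2]=1):
  H  [+358.36326 +350.26412 +237.16717]
  H  [-415.39122 +615.78123 +168.85540]
  H  [-0.22655 +0.18987 +1.00000]
B = K⁻¹H; ‖b₁‖=1.135222, ‖b₂‖=1.135222; λ = 2/(‖b₁‖+‖b₂‖) = 0.880885, sign → tz>0 ⇒ λ=+0.880885
r₁ = λ·B[:,0] = (+0.83094,-0.51934,-0.19956); r₂ = λ·B[:,1] = (+0.55111,+0.81750,+0.16725)
r₃ = r₁×r₂ = (+0.07628,-0.24896,+0.96551); SVD([r₁ r₂ r₃]) → R = UVᵀ:
  R  [+0.83094 +0.55111 +0.07628]
  R  [-0.51934 +0.81750 -0.24896]
  R  [-0.19956 +0.16725 +0.96551]
t = (-0.17992, -0.08504, +0.88089) m
tr R = 2.613938; θ = arccos((tr R − 1)/2) = 0.631794 rad = 36.199°
axis k = ((R−Rᵀ)₃₂, (R−Rᵀ)₁₃, (R−Rᵀ)₂₁) / (2 sinθ) = (+0.352369, +0.233530, -0.906256)
rvec = θ·k = (+0.222625, +0.147543, -0.572567)

rvec=(0.2226, 0.1475, -0.5726) tvec=(-0.1799, -0.0850, 0.8809)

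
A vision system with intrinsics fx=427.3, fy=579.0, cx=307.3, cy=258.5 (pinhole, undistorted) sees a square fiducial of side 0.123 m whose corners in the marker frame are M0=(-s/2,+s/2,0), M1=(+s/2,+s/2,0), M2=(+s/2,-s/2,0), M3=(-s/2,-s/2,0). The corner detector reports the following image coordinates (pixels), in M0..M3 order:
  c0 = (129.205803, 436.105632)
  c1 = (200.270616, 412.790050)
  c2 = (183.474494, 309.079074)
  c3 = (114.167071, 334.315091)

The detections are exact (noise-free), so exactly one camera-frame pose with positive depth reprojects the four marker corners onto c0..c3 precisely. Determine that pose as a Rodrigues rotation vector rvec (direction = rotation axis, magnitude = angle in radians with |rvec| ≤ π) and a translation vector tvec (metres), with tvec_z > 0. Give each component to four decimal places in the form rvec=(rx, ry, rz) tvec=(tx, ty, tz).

rvec=(-0.0928, 0.1437, -0.2559) tvec=(-0.2413, 0.1347, 0.6827)

Intrinsics K: fx=427.3, fy=579.0, cx=307.3, cy=258.5
Marker side s = 0.123 m; corners in marker frame (Z=0):
  M0 = (-0.0615, +0.0615, 0)
  M1 = (+0.0615, +0.0615, 0)
  M2 = (+0.0615, -0.0615, 0)
  M3 = (-0.0615, -0.0615, 0)
Detected image corners:
  c0 = (129.205803, 436.105632) px
  c1 = (200.270616, 412.790050) px
  c2 = (183.474494, 309.079074) px
  c3 = (114.167071, 334.315091) px
Planar DLT: solve 8×8 A·h = b for H (H[2,2]=1):
  H  [+540.77990 +104.16224 +156.29114]
  H  [-268.27822 +775.39987 +372.70706]
  H  [-0.18987 -0.16051 +1.00000]
B = K⁻¹H; ‖b₁‖=1.464694, ‖b₂‖=1.464694; λ = 2/(‖b₁‖+‖b₂‖) = 0.682736, sign → tz>0 ⇒ λ=+0.682736
r₁ = λ·B[:,0] = (+0.95728,-0.25847,-0.12963); r₂ = λ·B[:,1] = (+0.24524,+0.96325,-0.10958)
r₃ = r₁×r₂ = (+0.15319,+0.07311,+0.98549); SVD([r₁ r₂ r₃]) → R = UVᵀ:
  R  [+0.95728 +0.24524 +0.15319]
  R  [-0.25847 +0.96325 +0.07311]
  R  [-0.12963 -0.10958 +0.98549]
t = (-0.24128, +0.13467, +0.68274) m
tr R = 2.906019; θ = arccos((tr R − 1)/2) = 0.307776 rad = 17.634°
axis k = ((R−Rᵀ)₃₂, (R−Rᵀ)₁₃, (R−Rᵀ)₂₁) / (2 sinθ) = (-0.301539, +0.466806, -0.831364)
rvec = θ·k = (-0.092806, +0.143672, -0.255874)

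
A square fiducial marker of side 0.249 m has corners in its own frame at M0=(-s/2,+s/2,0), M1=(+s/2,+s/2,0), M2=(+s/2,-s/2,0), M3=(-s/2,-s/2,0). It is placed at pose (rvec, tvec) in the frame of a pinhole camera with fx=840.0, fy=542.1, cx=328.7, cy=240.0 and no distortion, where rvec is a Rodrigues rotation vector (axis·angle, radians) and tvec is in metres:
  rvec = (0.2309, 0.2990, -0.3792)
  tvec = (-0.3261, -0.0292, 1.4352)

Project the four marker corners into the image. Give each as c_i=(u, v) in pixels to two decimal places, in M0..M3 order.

c0=(111.34, 284.96) c1=(229.80, 256.29) c2=(166.71, 167.99) c3=(48.44, 202.41)

Intrinsics K: fx=840.0, fy=542.1, cx=328.7, cy=240.0
Marker side s = 0.249 m; corners in marker frame (Z=0):
  M0 = (-0.1245, +0.1245, 0)
  M1 = (+0.1245, +0.1245, 0)
  M2 = (+0.1245, -0.1245, 0)
  M3 = (-0.1245, -0.1245, 0)
rvec = (0.2309, 0.2990, -0.3792), |rvec| = θ = 0.53526 rad = 30.668°
Rodrigues: sinθ=0.51007, 1−cosθ=0.13987; R = I + sinθ·[k]× + (1−cosθ)·[k]×²:
    [+0.88616 +0.39505 +0.24218]
    [-0.32765 +0.90378 -0.27538]
    [-0.32767 +0.16468 +0.93033]
t = (-0.3261, -0.0292, 1.4352) m
M0: Pc = R·M0+t = (-0.38724, +0.12411, +1.49650); u = 840.0·(-0.38724)/1.49650 + 328.7 = 111.3365, v = 542.1·(+0.12411)/1.49650 + 240.0 = 284.9592
M1: Pc = R·M1+t = (-0.16659, +0.04253, +1.41491); u = 840.0·(-0.16659)/1.41491 + 328.7 = 229.7998, v = 542.1·(+0.04253)/1.41491 + 240.0 = 256.2940
M2: Pc = R·M2+t = (-0.26496, -0.18251, +1.37390); u = 840.0·(-0.26496)/1.37390 + 328.7 = 166.7059, v = 542.1·(-0.18251)/1.37390 + 240.0 = 167.9862
M3: Pc = R·M3+t = (-0.48561, -0.10093, +1.45549); u = 840.0·(-0.48561)/1.45549 + 328.7 = 48.4419, v = 542.1·(-0.10093)/1.45549 + 240.0 = 202.4092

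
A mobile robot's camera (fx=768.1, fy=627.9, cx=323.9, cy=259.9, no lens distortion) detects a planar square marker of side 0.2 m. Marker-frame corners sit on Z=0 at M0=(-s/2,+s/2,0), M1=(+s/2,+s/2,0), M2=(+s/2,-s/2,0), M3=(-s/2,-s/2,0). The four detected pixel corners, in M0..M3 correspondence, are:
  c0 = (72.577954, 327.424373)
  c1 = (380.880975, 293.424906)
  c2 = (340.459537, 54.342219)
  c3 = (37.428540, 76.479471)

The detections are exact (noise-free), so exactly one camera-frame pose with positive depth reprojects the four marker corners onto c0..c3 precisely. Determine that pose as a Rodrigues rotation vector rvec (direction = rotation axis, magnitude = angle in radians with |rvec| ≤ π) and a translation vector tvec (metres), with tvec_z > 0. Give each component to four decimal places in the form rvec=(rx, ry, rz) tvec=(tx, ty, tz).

rvec=(-0.0653, -0.1118, -0.1300) tvec=(-0.0740, -0.0592, 0.5040)

Intrinsics K: fx=768.1, fy=627.9, cx=323.9, cy=259.9
Marker side s = 0.2 m; corners in marker frame (Z=0):
  M0 = (-0.1000, +0.1000, 0)
  M1 = (+0.1000, +0.1000, 0)
  M2 = (+0.1000, -0.1000, 0)
  M3 = (-0.1000, -0.1000, 0)
Detected image corners:
  c0 = (72.577954, 327.424373) px
  c1 = (380.880975, 293.424906) px
  c2 = (340.459537, 54.342219) px
  c3 = (37.428540, 76.479471) px
Planar DLT: solve 8×8 A·h = b for H (H[2,2]=1):
  H  [+1575.76849 +165.42325 +211.11949]
  H  [-96.97819 +1202.86589 +186.19323]
  H  [+0.22895 -0.11454 +1.00000]
B = K⁻¹H; ‖b₁‖=1.984044, ‖b₂‖=1.984044; λ = 2/(‖b₁‖+‖b₂‖) = 0.504021, sign → tz>0 ⇒ λ=+0.504021
r₁ = λ·B[:,0] = (+0.98535,-0.12561,+0.11540); r₂ = λ·B[:,1] = (+0.13289,+0.98945,-0.05773)
r₃ = r₁×r₂ = (-0.10693,+0.07222,+0.99164); SVD([r₁ r₂ r₃]) → R = UVᵀ:
  R  [+0.98535 +0.13289 -0.10693]
  R  [-0.12561 +0.98945 +0.07222]
  R  [+0.11540 -0.05773 +0.99164]
t = (-0.07401, -0.05917, +0.50402) m
tr R = 2.966434; θ = arccos((tr R − 1)/2) = 0.183469 rad = 10.512°
axis k = ((R−Rᵀ)₃₂, (R−Rᵀ)₁₃, (R−Rᵀ)₂₁) / (2 sinθ) = (-0.356144, -0.609301, -0.708459)
rvec = θ·k = (-0.065341, -0.111788, -0.129980)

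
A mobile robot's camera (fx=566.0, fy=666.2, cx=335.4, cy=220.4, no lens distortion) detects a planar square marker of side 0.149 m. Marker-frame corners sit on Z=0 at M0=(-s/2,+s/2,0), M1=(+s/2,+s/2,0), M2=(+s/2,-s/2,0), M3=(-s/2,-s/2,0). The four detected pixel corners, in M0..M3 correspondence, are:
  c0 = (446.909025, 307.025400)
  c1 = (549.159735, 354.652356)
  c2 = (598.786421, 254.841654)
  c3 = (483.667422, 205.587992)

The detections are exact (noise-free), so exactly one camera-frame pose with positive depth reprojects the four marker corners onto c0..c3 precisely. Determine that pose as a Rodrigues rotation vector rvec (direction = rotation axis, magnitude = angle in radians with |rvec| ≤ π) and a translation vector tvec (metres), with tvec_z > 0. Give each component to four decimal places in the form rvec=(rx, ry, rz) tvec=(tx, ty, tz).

rvec=(0.5328, 0.2736, 0.3069) tvec=(0.2444, 0.0711, 0.7593)

Intrinsics K: fx=566.0, fy=666.2, cx=335.4, cy=220.4
Marker side s = 0.149 m; corners in marker frame (Z=0):
  M0 = (-0.0745, +0.0745, 0)
  M1 = (+0.0745, +0.0745, 0)
  M2 = (+0.0745, -0.0745, 0)
  M3 = (-0.0745, -0.0745, 0)
Detected image corners:
  c0 = (446.909025, 307.025400) px
  c1 = (549.159735, 354.652356) px
  c2 = (598.786421, 254.841654) px
  c3 = (483.667422, 205.587992) px
Planar DLT: solve 8×8 A·h = b for H (H[2,2]=1):
  H  [+607.63610 +76.26923 +517.56796]
  H  [+260.28743 +872.69345 +282.74761]
  H  [-0.23003 +0.70321 +1.00000]
B = K⁻¹H; ‖b₁‖=1.317047, ‖b₂‖=1.317047; λ = 2/(‖b₁‖+‖b₂‖) = 0.759274, sign → tz>0 ⇒ λ=+0.759274
r₁ = λ·B[:,0] = (+0.91863,+0.35443,-0.17466); r₂ = λ·B[:,1] = (-0.21408,+0.81798,+0.53393)
r₃ = r₁×r₂ = (+0.33211,-0.45309,+0.82729); SVD([r₁ r₂ r₃]) → R = UVᵀ:
  R  [+0.91863 -0.21408 +0.33211]
  R  [+0.35443 +0.81798 -0.45309]
  R  [-0.17466 +0.53393 +0.82729]
t = (+0.24437, +0.07106, +0.75927) m
tr R = 2.563892; θ = arccos((tr R − 1)/2) = 0.673015 rad = 38.561°
axis k = ((R−Rᵀ)₃₂, (R−Rᵀ)₁₃, (R−Rᵀ)₂₁) / (2 sinθ) = (+0.791716, +0.406486, +0.456021)
rvec = θ·k = (+0.532837, +0.273571, +0.306909)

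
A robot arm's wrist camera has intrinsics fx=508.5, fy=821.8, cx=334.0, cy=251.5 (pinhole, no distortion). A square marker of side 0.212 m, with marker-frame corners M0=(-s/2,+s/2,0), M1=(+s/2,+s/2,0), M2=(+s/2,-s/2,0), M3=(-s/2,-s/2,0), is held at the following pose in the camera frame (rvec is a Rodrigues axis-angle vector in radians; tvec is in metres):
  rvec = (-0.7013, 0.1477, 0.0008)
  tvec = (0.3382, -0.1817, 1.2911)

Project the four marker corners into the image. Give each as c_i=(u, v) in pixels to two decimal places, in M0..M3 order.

c0=(427.69, 188.08) c1=(518.18, 179.53) c2=(503.55, 87.79) c3=(422.34, 97.41)

Intrinsics K: fx=508.5, fy=821.8, cx=334.0, cy=251.5
Marker side s = 0.212 m; corners in marker frame (Z=0):
  M0 = (-0.1060, +0.1060, 0)
  M1 = (+0.1060, +0.1060, 0)
  M2 = (+0.1060, -0.1060, 0)
  M3 = (-0.1060, -0.1060, 0)
rvec = (-0.7013, 0.1477, 0.0008), |rvec| = θ = 0.71669 rad = 41.063°
Rodrigues: sinθ=0.65689, 1−cosθ=0.24601; R = I + sinθ·[k]× + (1−cosθ)·[k]×²:
    [+0.98955 -0.05035 +0.13511]
    [-0.04888 +0.76444 +0.64284]
    [-0.13565 -0.64273 +0.75399]
t = (0.3382, -0.1817, 1.2911) m
M0: Pc = R·M0+t = (+0.22797, -0.09549, +1.23735); u = 508.5·(+0.22797)/1.23735 + 334.0 = 427.6868, v = 821.8·(-0.09549)/1.23735 + 251.5 = 188.0801
M1: Pc = R·M1+t = (+0.43776, -0.10585, +1.20859); u = 508.5·(+0.43776)/1.20859 + 334.0 = 518.1803, v = 821.8·(-0.10585)/1.20859 + 251.5 = 179.5251
M2: Pc = R·M2+t = (+0.44843, -0.26791, +1.34485); u = 508.5·(+0.44843)/1.34485 + 334.0 = 503.5549, v = 821.8·(-0.26791)/1.34485 + 251.5 = 87.7870
M3: Pc = R·M3+t = (+0.23864, -0.25755, +1.37361); u = 508.5·(+0.23864)/1.37361 + 334.0 = 422.3444, v = 821.8·(-0.25755)/1.37361 + 251.5 = 97.4139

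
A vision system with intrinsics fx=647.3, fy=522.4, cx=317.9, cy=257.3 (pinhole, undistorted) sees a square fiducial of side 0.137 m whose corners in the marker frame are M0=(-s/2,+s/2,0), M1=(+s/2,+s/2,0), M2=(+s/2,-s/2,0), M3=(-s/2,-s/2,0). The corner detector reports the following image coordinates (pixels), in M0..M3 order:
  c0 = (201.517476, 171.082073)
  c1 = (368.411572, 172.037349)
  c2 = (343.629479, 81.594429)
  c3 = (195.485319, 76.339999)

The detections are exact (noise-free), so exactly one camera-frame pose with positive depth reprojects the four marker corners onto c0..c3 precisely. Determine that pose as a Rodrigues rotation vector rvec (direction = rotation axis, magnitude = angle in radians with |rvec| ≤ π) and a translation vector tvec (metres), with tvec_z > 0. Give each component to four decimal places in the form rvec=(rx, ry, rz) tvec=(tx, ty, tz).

Intrinsics K: fx=647.3, fy=522.4, cx=317.9, cy=257.3
Marker side s = 0.137 m; corners in marker frame (Z=0):
  M0 = (-0.0685, +0.0685, 0)
  M1 = (+0.0685, +0.0685, 0)
  M2 = (+0.0685, -0.0685, 0)
  M3 = (-0.0685, -0.0685, 0)
Detected image corners:
  c0 = (201.517476, 171.082073) px
  c1 = (368.411572, 172.037349) px
  c2 = (343.629479, 81.594429) px
  c3 = (195.485319, 76.339999) px
Planar DLT: solve 8×8 A·h = b for H (H[2,2]=1):
  H  [+1247.91335 -136.72113 +278.77557]
  H  [+69.89030 +562.10112 +122.43281]
  H  [+0.36926 -0.90497 +1.00000]
B = K⁻¹H; ‖b₁‖=1.785782, ‖b₂‖=1.785782; λ = 2/(‖b₁‖+‖b₂‖) = 0.559979, sign → tz>0 ⇒ λ=+0.559979
r₁ = λ·B[:,0] = (+0.97802,-0.02693,+0.20678); r₂ = λ·B[:,1] = (+0.13060,+0.85213,-0.50676)
r₃ = r₁×r₂ = (-0.16256,+0.52263,+0.83692); SVD([r₁ r₂ r₃]) → R = UVᵀ:
  R  [+0.97802 +0.13060 -0.16256]
  R  [-0.02693 +0.85213 +0.52263]
  R  [+0.20678 -0.50676 +0.83692]
t = (-0.03385, -0.14457, +0.55998) m
tr R = 2.667071; θ = arccos((tr R − 1)/2) = 0.585319 rad = 33.536°
axis k = ((R−Rᵀ)₃₂, (R−Rᵀ)₁₃, (R−Rᵀ)₂₁) / (2 sinθ) = (-0.931636, -0.334258, -0.142570)
rvec = θ·k = (-0.545304, -0.195648, -0.083449)

rvec=(-0.5453, -0.1956, -0.0834) tvec=(-0.0338, -0.1446, 0.5600)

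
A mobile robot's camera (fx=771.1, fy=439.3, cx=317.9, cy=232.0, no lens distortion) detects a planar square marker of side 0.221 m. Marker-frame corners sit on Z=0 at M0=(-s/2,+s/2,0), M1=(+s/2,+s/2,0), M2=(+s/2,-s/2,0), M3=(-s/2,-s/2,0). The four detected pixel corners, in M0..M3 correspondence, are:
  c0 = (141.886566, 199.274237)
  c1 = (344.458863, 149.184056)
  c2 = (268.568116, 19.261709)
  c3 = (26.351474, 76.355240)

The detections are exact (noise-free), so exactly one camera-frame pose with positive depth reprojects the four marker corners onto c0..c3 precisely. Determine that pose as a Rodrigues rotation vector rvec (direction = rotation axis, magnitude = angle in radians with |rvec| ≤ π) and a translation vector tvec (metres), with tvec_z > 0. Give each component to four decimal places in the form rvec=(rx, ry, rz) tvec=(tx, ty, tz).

Intrinsics K: fx=771.1, fy=439.3, cx=317.9, cy=232.0
Marker side s = 0.221 m; corners in marker frame (Z=0):
  M0 = (-0.1105, +0.1105, 0)
  M1 = (+0.1105, +0.1105, 0)
  M2 = (+0.1105, -0.1105, 0)
  M3 = (-0.1105, -0.1105, 0)
Detected image corners:
  c0 = (141.886566, 199.274237) px
  c1 = (344.458863, 149.184056) px
  c2 = (268.568116, 19.261709) px
  c3 = (26.351474, 76.355240) px
Planar DLT: solve 8×8 A·h = b for H (H[2,2]=1):
  H  [+1013.72077 +583.38129 +200.35450]
  H  [-232.57366 +658.03553 +116.19221]
  H  [+0.07719 +0.77339 +1.00000]
B = K⁻¹H; ‖b₁‖=1.405950, ‖b₂‖=1.405950; λ = 2/(‖b₁‖+‖b₂‖) = 0.711263, sign → tz>0 ⇒ λ=+0.711263
r₁ = λ·B[:,0] = (+0.91242,-0.40555,+0.05490); r₂ = λ·B[:,1] = (+0.31133,+0.77491,+0.55009)
r₃ = r₁×r₂ = (-0.26563,-0.48482,+0.83330); SVD([r₁ r₂ r₃]) → R = UVᵀ:
  R  [+0.91242 +0.31133 -0.26563]
  R  [-0.40555 +0.77491 -0.48482]
  R  [+0.05490 +0.55009 +0.83330]
t = (-0.10842, -0.18750, +0.71126) m
tr R = 2.520631; θ = arccos((tr R − 1)/2) = 0.706998 rad = 40.508°
axis k = ((R−Rᵀ)₃₂, (R−Rᵀ)₁₃, (R−Rᵀ)₂₁) / (2 sinθ) = (+0.796627, -0.246732, -0.551824)
rvec = θ·k = (+0.563213, -0.174439, -0.390138)

rvec=(0.5632, -0.1744, -0.3901) tvec=(-0.1084, -0.1875, 0.7113)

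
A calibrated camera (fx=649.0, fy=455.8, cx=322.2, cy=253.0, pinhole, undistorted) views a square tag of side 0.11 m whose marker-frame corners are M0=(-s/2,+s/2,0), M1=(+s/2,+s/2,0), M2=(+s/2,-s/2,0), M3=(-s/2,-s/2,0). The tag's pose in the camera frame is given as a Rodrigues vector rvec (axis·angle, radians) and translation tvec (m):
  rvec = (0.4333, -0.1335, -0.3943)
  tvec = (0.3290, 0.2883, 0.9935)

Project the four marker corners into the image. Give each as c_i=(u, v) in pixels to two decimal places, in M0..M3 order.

c0=(512.42, 412.91) c1=(575.67, 392.55) c2=(562.91, 356.40) c3=(496.48, 377.59)

Intrinsics K: fx=649.0, fy=455.8, cx=322.2, cy=253.0
Marker side s = 0.11 m; corners in marker frame (Z=0):
  M0 = (-0.0550, +0.0550, 0)
  M1 = (+0.0550, +0.0550, 0)
  M2 = (+0.0550, -0.0550, 0)
  M3 = (-0.0550, -0.0550, 0)
rvec = (0.4333, -0.1335, -0.3943), |rvec| = θ = 0.60087 rad = 34.427°
Rodrigues: sinθ=0.56536, 1−cosθ=0.17516; R = I + sinθ·[k]× + (1−cosθ)·[k]×²:
    [+0.91593 +0.34294 -0.20850]
    [-0.39906 +0.83349 -0.38216]
    [+0.04272 +0.43323 +0.90027]
t = (0.3290, 0.2883, 0.9935) m
M0: Pc = R·M0+t = (+0.29749, +0.35609, +1.01498); u = 649.0·(+0.29749)/1.01498 + 322.2 = 512.4189, v = 455.8·(+0.35609)/1.01498 + 253.0 = 412.9109
M1: Pc = R·M1+t = (+0.39824, +0.31219, +1.01968); u = 649.0·(+0.39824)/1.01968 + 322.2 = 575.6685, v = 455.8·(+0.31219)/1.01968 + 253.0 = 392.5518
M2: Pc = R·M2+t = (+0.36051, +0.22051, +0.97202); u = 649.0·(+0.36051)/0.97202 + 322.2 = 562.9085, v = 455.8·(+0.22051)/0.97202 + 253.0 = 356.4012
M3: Pc = R·M3+t = (+0.25976, +0.26441, +0.96732); u = 649.0·(+0.25976)/0.96732 + 322.2 = 496.4809, v = 455.8·(+0.26441)/0.96732 + 253.0 = 377.5876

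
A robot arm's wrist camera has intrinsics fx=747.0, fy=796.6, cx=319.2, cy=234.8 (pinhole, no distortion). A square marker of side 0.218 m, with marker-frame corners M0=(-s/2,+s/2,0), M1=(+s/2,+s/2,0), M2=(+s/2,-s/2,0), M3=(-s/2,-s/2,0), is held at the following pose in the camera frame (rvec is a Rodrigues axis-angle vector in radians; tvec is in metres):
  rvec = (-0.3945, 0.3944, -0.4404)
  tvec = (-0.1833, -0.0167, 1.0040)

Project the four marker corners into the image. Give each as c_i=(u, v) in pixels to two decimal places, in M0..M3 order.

Intrinsics K: fx=747.0, fy=796.6, cx=319.2, cy=234.8
Marker side s = 0.218 m; corners in marker frame (Z=0):
  M0 = (-0.1090, +0.1090, 0)
  M1 = (+0.1090, +0.1090, 0)
  M2 = (+0.1090, -0.1090, 0)
  M3 = (-0.1090, -0.1090, 0)
rvec = (-0.3945, 0.3944, -0.4404), |rvec| = θ = 0.71073 rad = 40.722°
Rodrigues: sinθ=0.65239, 1−cosθ=0.24211; R = I + sinθ·[k]× + (1−cosθ)·[k]×²:
    [+0.83248 +0.32967 +0.44530]
    [-0.47882 +0.83244 +0.27886]
    [-0.27875 -0.44537 +0.85085]
t = (-0.1833, -0.0167, 1.0040) m
M0: Pc = R·M0+t = (-0.23811, +0.12623, +0.98584); u = 747.0·(-0.23811)/0.98584 + 319.2 = 138.7798, v = 796.6·(+0.12623)/0.98584 + 234.8 = 336.7978
M1: Pc = R·M1+t = (-0.05663, +0.02184, +0.92507); u = 747.0·(-0.05663)/0.92507 + 319.2 = 273.4749, v = 796.6·(+0.02184)/0.92507 + 234.8 = 253.6109
M2: Pc = R·M2+t = (-0.12849, -0.15963, +1.02216); u = 747.0·(-0.12849)/1.02216 + 319.2 = 225.2961, v = 796.6·(-0.15963)/1.02216 + 234.8 = 110.3971
M3: Pc = R·M3+t = (-0.30997, -0.05524, +1.08293); u = 747.0·(-0.30997)/1.08293 + 319.2 = 105.3806, v = 796.6·(-0.05524)/1.08293 + 234.8 = 194.1622

c0=(138.78, 336.80) c1=(273.47, 253.61) c2=(225.30, 110.40) c3=(105.38, 194.16)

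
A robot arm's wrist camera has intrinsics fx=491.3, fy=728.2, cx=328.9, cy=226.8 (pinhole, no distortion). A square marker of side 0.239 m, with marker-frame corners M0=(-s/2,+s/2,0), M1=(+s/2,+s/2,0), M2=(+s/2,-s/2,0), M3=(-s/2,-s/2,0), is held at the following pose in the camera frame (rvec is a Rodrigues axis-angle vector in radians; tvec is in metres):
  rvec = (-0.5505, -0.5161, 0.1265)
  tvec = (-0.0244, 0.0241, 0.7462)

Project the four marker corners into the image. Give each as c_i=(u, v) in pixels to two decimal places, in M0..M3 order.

c0=(231.31, 337.12) c1=(383.40, 380.70) c2=(372.57, 186.73) c3=(244.39, 123.86)

Intrinsics K: fx=491.3, fy=728.2, cx=328.9, cy=226.8
Marker side s = 0.239 m; corners in marker frame (Z=0):
  M0 = (-0.1195, +0.1195, 0)
  M1 = (+0.1195, +0.1195, 0)
  M2 = (+0.1195, -0.1195, 0)
  M3 = (-0.1195, -0.1195, 0)
rvec = (-0.5505, -0.5161, 0.1265), |rvec| = θ = 0.76512 rad = 43.838°
Rodrigues: sinθ=0.69263, 1−cosθ=0.27870; R = I + sinθ·[k]× + (1−cosθ)·[k]×²:
    [+0.86557 +0.02075 -0.50035]
    [+0.24977 +0.84811 +0.46726]
    [+0.43405 -0.52942 +0.72892]
t = (-0.0244, 0.0241, 0.7462) m
M0: Pc = R·M0+t = (-0.12536, +0.09560, +0.63107); u = 491.3·(-0.12536)/0.63107 + 328.9 = 231.3067, v = 728.2·(+0.09560)/0.63107 + 226.8 = 337.1156
M1: Pc = R·M1+t = (+0.08152, +0.15530, +0.73480); u = 491.3·(+0.08152)/0.73480 + 328.9 = 383.4023, v = 728.2·(+0.15530)/0.73480 + 226.8 = 380.7012
M2: Pc = R·M2+t = (+0.07656, -0.04740, +0.86133); u = 491.3·(+0.07656)/0.86133 + 328.9 = 372.5676, v = 728.2·(-0.04740)/0.86133 + 226.8 = 186.7259
M3: Pc = R·M3+t = (-0.13032, -0.10710, +0.75760); u = 491.3·(-0.13032)/0.75760 + 328.9 = 244.3909, v = 728.2·(-0.10710)/0.75760 + 226.8 = 123.8591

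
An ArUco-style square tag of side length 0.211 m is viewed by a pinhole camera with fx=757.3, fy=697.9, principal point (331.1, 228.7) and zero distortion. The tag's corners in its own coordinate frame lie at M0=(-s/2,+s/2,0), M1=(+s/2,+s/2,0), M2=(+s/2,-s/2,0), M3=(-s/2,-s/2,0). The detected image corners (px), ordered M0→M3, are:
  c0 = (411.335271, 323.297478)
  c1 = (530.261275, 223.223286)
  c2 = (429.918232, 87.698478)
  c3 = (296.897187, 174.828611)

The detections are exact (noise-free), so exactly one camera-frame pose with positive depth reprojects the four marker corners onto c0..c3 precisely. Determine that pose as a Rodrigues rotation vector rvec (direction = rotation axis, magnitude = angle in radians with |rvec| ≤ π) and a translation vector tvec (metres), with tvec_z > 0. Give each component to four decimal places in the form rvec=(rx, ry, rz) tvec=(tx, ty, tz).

Intrinsics K: fx=757.3, fy=697.9, cx=331.1, cy=228.7
Marker side s = 0.211 m; corners in marker frame (Z=0):
  M0 = (-0.1055, +0.1055, 0)
  M1 = (+0.1055, +0.1055, 0)
  M2 = (+0.1055, -0.1055, 0)
  M3 = (-0.1055, -0.1055, 0)
Detected image corners:
  c0 = (411.335271, 323.297478) px
  c1 = (530.261275, 223.223286) px
  c2 = (429.918232, 87.698478) px
  c3 = (296.897187, 174.828611) px
Planar DLT: solve 8×8 A·h = b for H (H[2,2]=1):
  H  [+805.37850 +550.45307 +421.01560]
  H  [-342.73844 +692.32742 +200.56809]
  H  [+0.50039 +0.10371 +1.00000]
B = K⁻¹H; ‖b₁‖=1.180275, ‖b₂‖=1.180275; λ = 2/(‖b₁‖+‖b₂‖) = 0.847260, sign → tz>0 ⇒ λ=+0.847260
r₁ = λ·B[:,0] = (+0.71569,-0.55502,+0.42396); r₂ = λ·B[:,1] = (+0.57743,+0.81170,+0.08787)
r₃ = r₁×r₂ = (-0.39289,+0.18192,+0.90141); SVD([r₁ r₂ r₃]) → R = UVᵀ:
  R  [+0.71569 +0.57743 -0.39289]
  R  [-0.55502 +0.81170 +0.18192]
  R  [+0.42396 +0.08787 +0.90141]
t = (+0.10060, -0.03415, +0.84726) m
tr R = 2.428802; θ = arccos((tr R − 1)/2) = 0.775029 rad = 44.406°
axis k = ((R−Rᵀ)₃₂, (R−Rᵀ)₁₃, (R−Rᵀ)₂₁) / (2 sinθ) = (-0.067206, -0.583686, -0.809193)
rvec = θ·k = (-0.052086, -0.452374, -0.627148)

rvec=(-0.0521, -0.4524, -0.6271) tvec=(0.1006, -0.0342, 0.8473)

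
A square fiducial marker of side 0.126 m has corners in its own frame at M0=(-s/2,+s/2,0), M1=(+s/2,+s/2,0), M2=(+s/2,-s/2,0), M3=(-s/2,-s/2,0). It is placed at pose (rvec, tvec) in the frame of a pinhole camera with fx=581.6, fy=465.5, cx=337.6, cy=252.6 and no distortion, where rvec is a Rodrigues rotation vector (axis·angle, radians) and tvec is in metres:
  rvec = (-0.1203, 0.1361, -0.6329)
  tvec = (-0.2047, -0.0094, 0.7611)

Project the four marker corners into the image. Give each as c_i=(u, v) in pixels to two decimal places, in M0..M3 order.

c0=(169.82, 300.89) c1=(245.68, 254.75) c2=(192.42, 193.38) c3=(119.22, 239.27)

Intrinsics K: fx=581.6, fy=465.5, cx=337.6, cy=252.6
Marker side s = 0.126 m; corners in marker frame (Z=0):
  M0 = (-0.0630, +0.0630, 0)
  M1 = (+0.0630, +0.0630, 0)
  M2 = (+0.0630, -0.0630, 0)
  M3 = (-0.0630, -0.0630, 0)
rvec = (-0.1203, 0.1361, -0.6329), |rvec| = θ = 0.65845 rad = 37.726°
Rodrigues: sinθ=0.61189, 1−cosθ=0.20906; R = I + sinθ·[k]× + (1−cosθ)·[k]×²:
    [+0.79792 +0.58025 +0.16319]
    [-0.59604 +0.79987 +0.07026]
    [-0.08976 -0.15333 +0.98409]
t = (-0.2047, -0.0094, 0.7611) m
M0: Pc = R·M0+t = (-0.21841, +0.07854, +0.75710); u = 581.6·(-0.21841)/0.75710 + 337.6 = 169.8154, v = 465.5·(+0.07854)/0.75710 + 252.6 = 300.8920
M1: Pc = R·M1+t = (-0.11788, +0.00344, +0.74579); u = 581.6·(-0.11788)/0.74579 + 337.6 = 245.6752, v = 465.5·(+0.00344)/0.74579 + 252.6 = 254.7480
M2: Pc = R·M2+t = (-0.19099, -0.09734, +0.76510); u = 581.6·(-0.19099)/0.76510 + 337.6 = 192.4198, v = 465.5·(-0.09734)/0.76510 + 252.6 = 193.3754
M3: Pc = R·M3+t = (-0.29152, -0.02224, +0.77641); u = 581.6·(-0.29152)/0.77641 + 337.6 = 119.2233, v = 465.5·(-0.02224)/0.77641 + 252.6 = 239.2652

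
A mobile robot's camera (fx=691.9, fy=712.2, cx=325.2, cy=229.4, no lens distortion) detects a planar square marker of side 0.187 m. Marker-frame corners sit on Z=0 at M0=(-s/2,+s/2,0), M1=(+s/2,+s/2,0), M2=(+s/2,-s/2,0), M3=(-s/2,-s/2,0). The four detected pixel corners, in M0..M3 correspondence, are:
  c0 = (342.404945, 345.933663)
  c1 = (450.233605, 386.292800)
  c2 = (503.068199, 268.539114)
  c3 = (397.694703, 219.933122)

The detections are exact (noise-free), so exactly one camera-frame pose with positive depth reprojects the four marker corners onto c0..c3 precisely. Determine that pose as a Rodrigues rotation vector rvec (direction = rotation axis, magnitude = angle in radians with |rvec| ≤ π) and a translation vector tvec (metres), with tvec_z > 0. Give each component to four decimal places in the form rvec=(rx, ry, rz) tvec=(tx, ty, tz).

Intrinsics K: fx=691.9, fy=712.2, cx=325.2, cy=229.4
Marker side s = 0.187 m; corners in marker frame (Z=0):
  M0 = (-0.0935, +0.0935, 0)
  M1 = (+0.0935, +0.0935, 0)
  M2 = (+0.0935, -0.0935, 0)
  M3 = (-0.0935, -0.0935, 0)
Detected image corners:
  c0 = (342.404945, 345.933663) px
  c1 = (450.233605, 386.292800) px
  c2 = (503.068199, 268.539114) px
  c3 = (397.694703, 219.933122) px
Planar DLT: solve 8×8 A·h = b for H (H[2,2]=1):
  H  [+715.41040 -267.33438 +424.93234]
  H  [+342.52442 +666.58140 +306.17864]
  H  [+0.34326 +0.05092 +1.00000]
B = K⁻¹H; ‖b₁‖=1.008222, ‖b₂‖=1.008222; λ = 2/(‖b₁‖+‖b₂‖) = 0.991845, sign → tz>0 ⇒ λ=+0.991845
r₁ = λ·B[:,0] = (+0.86553,+0.36735,+0.34046); r₂ = λ·B[:,1] = (-0.40696,+0.91205,+0.05051)
r₃ = r₁×r₂ = (-0.29196,-0.18227,+0.93890); SVD([r₁ r₂ r₃]) → R = UVᵀ:
  R  [+0.86553 -0.40696 -0.29196]
  R  [+0.36735 +0.91205 -0.18227]
  R  [+0.34046 +0.05051 +0.93890]
t = (+0.14297, +0.10693, +0.99185) m
tr R = 2.716474; θ = arccos((tr R − 1)/2) = 0.538971 rad = 30.881°
axis k = ((R−Rᵀ)₃₂, (R−Rᵀ)₁₃, (R−Rᵀ)₂₁) / (2 sinθ) = (+0.226765, -0.616096, +0.754323)
rvec = θ·k = (+0.122220, -0.332058, +0.406559)

rvec=(0.1222, -0.3321, 0.4066) tvec=(0.1430, 0.1069, 0.9918)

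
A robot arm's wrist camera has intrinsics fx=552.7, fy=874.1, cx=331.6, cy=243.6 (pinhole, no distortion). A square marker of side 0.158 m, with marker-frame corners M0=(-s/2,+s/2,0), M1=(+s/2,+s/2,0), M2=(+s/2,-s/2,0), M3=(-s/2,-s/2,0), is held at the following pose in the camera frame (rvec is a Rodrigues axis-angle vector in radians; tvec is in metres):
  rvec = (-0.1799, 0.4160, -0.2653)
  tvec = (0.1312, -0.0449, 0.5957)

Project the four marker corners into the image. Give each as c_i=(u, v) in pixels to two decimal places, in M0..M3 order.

c0=(403.23, 319.92) c1=(551.26, 255.14) c2=(505.44, 29.82) c3=(369.83, 111.70)

Intrinsics K: fx=552.7, fy=874.1, cx=331.6, cy=243.6
Marker side s = 0.158 m; corners in marker frame (Z=0):
  M0 = (-0.0790, +0.0790, 0)
  M1 = (+0.0790, +0.0790, 0)
  M2 = (+0.0790, -0.0790, 0)
  M3 = (-0.0790, -0.0790, 0)
rvec = (-0.1799, 0.4160, -0.2653), |rvec| = θ = 0.52517 rad = 30.090°
Rodrigues: sinθ=0.50136, 1−cosθ=0.13476; R = I + sinθ·[k]× + (1−cosθ)·[k]×²:
    [+0.88105 +0.21670 +0.42046]
    [-0.28984 +0.94980 +0.11782]
    [-0.37382 -0.22567 +0.89963]
t = (0.1312, -0.0449, 0.5957) m
M0: Pc = R·M0+t = (+0.07872, +0.05303, +0.60740); u = 552.7·(+0.07872)/0.60740 + 331.6 = 403.2272, v = 874.1·(+0.05303)/0.60740 + 243.6 = 319.9158
M1: Pc = R·M1+t = (+0.21792, +0.00724, +0.54834); u = 552.7·(+0.21792)/0.54834 + 331.6 = 551.2554, v = 874.1·(+0.00724)/0.54834 + 243.6 = 255.1357
M2: Pc = R·M2+t = (+0.18368, -0.14283, +0.58400); u = 552.7·(+0.18368)/0.58400 + 331.6 = 505.4399, v = 874.1·(-0.14283)/0.58400 + 243.6 = 29.8166
M3: Pc = R·M3+t = (+0.04448, -0.09704, +0.64306); u = 552.7·(+0.04448)/0.64306 + 331.6 = 369.8275, v = 874.1·(-0.09704)/0.64306 + 243.6 = 111.6998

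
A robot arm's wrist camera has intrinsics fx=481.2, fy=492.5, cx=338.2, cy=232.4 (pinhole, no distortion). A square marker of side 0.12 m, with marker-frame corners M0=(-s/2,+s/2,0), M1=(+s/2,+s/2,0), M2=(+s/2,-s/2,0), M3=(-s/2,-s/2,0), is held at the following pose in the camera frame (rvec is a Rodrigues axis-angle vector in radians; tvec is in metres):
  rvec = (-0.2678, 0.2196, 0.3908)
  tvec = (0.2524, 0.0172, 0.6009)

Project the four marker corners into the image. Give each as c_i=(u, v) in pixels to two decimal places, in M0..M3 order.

Intrinsics K: fx=481.2, fy=492.5, cx=338.2, cy=232.4
Marker side s = 0.12 m; corners in marker frame (Z=0):
  M0 = (-0.0600, +0.0600, 0)
  M1 = (+0.0600, +0.0600, 0)
  M2 = (+0.0600, -0.0600, 0)
  M3 = (-0.0600, -0.0600, 0)
rvec = (-0.2678, 0.2196, 0.3908), |rvec| = θ = 0.52217 rad = 29.918°
Rodrigues: sinθ=0.49877, 1−cosθ=0.13326; R = I + sinθ·[k]× + (1−cosθ)·[k]×²:
    [+0.90179 -0.40202 +0.15861]
    [+0.34454 +0.89031 +0.29774]
    [-0.26091 -0.21385 +0.94138]
t = (0.2524, 0.0172, 0.6009) m
M0: Pc = R·M0+t = (+0.17417, +0.04995, +0.60372); u = 481.2·(+0.17417)/0.60372 + 338.2 = 477.0239, v = 492.5·(+0.04995)/0.60372 + 232.4 = 273.1445
M1: Pc = R·M1+t = (+0.28239, +0.09129, +0.57241); u = 481.2·(+0.28239)/0.57241 + 338.2 = 575.5875, v = 492.5·(+0.09129)/0.57241 + 232.4 = 310.9456
M2: Pc = R·M2+t = (+0.33063, -0.01555, +0.59808); u = 481.2·(+0.33063)/0.59808 + 338.2 = 604.2169, v = 492.5·(-0.01555)/0.59808 + 232.4 = 219.5982
M3: Pc = R·M3+t = (+0.22241, -0.05689, +0.62939); u = 481.2·(+0.22241)/0.62939 + 338.2 = 508.2479, v = 492.5·(-0.05689)/0.62939 + 232.4 = 187.8825

c0=(477.02, 273.14) c1=(575.59, 310.95) c2=(604.22, 219.60) c3=(508.25, 187.88)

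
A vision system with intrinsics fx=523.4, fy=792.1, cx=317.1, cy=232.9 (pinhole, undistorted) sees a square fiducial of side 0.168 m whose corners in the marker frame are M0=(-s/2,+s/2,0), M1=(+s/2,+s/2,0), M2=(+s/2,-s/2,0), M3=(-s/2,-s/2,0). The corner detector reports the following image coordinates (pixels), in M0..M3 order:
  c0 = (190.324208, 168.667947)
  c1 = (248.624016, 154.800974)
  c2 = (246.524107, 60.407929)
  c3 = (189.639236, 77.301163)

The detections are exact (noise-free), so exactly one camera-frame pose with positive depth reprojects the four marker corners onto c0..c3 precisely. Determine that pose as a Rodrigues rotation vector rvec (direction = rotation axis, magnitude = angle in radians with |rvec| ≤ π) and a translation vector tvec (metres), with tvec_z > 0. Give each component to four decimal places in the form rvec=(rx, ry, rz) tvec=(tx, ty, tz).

rvec=(-0.1829, 0.3112, -0.0876) tvec=(-0.2575, -0.2031, 1.3631)

Intrinsics K: fx=523.4, fy=792.1, cx=317.1, cy=232.9
Marker side s = 0.168 m; corners in marker frame (Z=0):
  M0 = (-0.0840, +0.0840, 0)
  M1 = (+0.0840, +0.0840, 0)
  M2 = (+0.0840, -0.0840, 0)
  M3 = (-0.0840, -0.0840, 0)
Detected image corners:
  c0 = (190.324208, 168.667947) px
  c1 = (248.624016, 154.800974) px
  c2 = (246.524107, 60.407929) px
  c3 = (189.639236, 77.301163) px
Planar DLT: solve 8×8 A·h = b for H (H[2,2]=1):
  H  [+295.22354 -22.63302 +218.24405]
  H  [-116.70718 +536.43739 +114.88489]
  H  [-0.21729 -0.14099 +1.00000]
B = K⁻¹H; ‖b₁‖=0.733599, ‖b₂‖=0.733599; λ = 2/(‖b₁‖+‖b₂‖) = 1.363142, sign → tz>0 ⇒ λ=+1.363142
r₁ = λ·B[:,0] = (+0.94833,-0.11375,-0.29620); r₂ = λ·B[:,1] = (+0.05749,+0.97967,-0.19218)
r₃ = r₁×r₂ = (+0.31204,+0.16523,+0.93559); SVD([r₁ r₂ r₃]) → R = UVᵀ:
  R  [+0.94833 +0.05749 +0.31204]
  R  [-0.11375 +0.97967 +0.16523]
  R  [-0.29620 -0.19218 +0.93559]
t = (-0.25746, -0.20309, +1.36314) m
tr R = 2.863595; θ = arccos((tr R − 1)/2) = 0.371462 rad = 21.283°
axis k = ((R−Rᵀ)₃₂, (R−Rᵀ)₁₃, (R−Rᵀ)₂₁) / (2 sinθ) = (-0.492327, +0.837838, -0.235884)
rvec = θ·k = (-0.182881, +0.311225, -0.087622)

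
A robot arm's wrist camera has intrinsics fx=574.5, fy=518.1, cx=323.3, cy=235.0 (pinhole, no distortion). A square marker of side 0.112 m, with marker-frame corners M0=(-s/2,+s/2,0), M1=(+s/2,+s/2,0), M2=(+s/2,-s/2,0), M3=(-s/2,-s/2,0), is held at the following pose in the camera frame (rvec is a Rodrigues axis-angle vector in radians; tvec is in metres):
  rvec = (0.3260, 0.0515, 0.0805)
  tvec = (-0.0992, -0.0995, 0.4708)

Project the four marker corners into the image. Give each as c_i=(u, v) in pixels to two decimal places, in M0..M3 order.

c0=(137.34, 180.63) c1=(267.34, 190.57) c2=(272.95, 65.45) c3=(132.60, 55.88)

Intrinsics K: fx=574.5, fy=518.1, cx=323.3, cy=235.0
Marker side s = 0.112 m; corners in marker frame (Z=0):
  M0 = (-0.0560, +0.0560, 0)
  M1 = (+0.0560, +0.0560, 0)
  M2 = (+0.0560, -0.0560, 0)
  M3 = (-0.0560, -0.0560, 0)
rvec = (0.3260, 0.0515, 0.0805), |rvec| = θ = 0.33972 rad = 19.464°
Rodrigues: sinθ=0.33322, 1−cosθ=0.05715; R = I + sinθ·[k]× + (1−cosθ)·[k]×²:
    [+0.99548 -0.07065 +0.06351]
    [+0.08727 +0.94416 -0.31771]
    [-0.03752 +0.32182 +0.94606]
t = (-0.0992, -0.0995, 0.4708) m
M0: Pc = R·M0+t = (-0.15890, -0.05151, +0.49092); u = 574.5·(-0.15890)/0.49092 + 323.3 = 137.3447, v = 518.1·(-0.05151)/0.49092 + 235.0 = 180.6339
M1: Pc = R·M1+t = (-0.04741, -0.04174, +0.48672); u = 574.5·(-0.04741)/0.48672 + 323.3 = 267.3403, v = 518.1·(-0.04174)/0.48672 + 235.0 = 190.5695
M2: Pc = R·M2+t = (-0.03950, -0.14749, +0.45068); u = 574.5·(-0.03950)/0.45068 + 323.3 = 272.9512, v = 518.1·(-0.14749)/0.45068 + 235.0 = 65.4499
M3: Pc = R·M3+t = (-0.15099, -0.15726, +0.45488); u = 574.5·(-0.15099)/0.45488 + 323.3 = 132.6031, v = 518.1·(-0.15726)/0.45488 + 235.0 = 55.8829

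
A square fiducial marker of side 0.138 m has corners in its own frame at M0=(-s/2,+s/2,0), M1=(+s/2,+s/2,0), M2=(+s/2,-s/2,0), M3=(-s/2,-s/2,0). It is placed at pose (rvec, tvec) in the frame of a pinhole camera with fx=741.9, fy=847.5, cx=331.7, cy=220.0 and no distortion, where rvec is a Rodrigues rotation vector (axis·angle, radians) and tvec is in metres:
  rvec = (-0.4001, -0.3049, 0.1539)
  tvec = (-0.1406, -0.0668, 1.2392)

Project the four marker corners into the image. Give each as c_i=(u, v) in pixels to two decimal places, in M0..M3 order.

Intrinsics K: fx=741.9, fy=847.5, cx=331.7, cy=220.0
Marker side s = 0.138 m; corners in marker frame (Z=0):
  M0 = (-0.0690, +0.0690, 0)
  M1 = (+0.0690, +0.0690, 0)
  M2 = (+0.0690, -0.0690, 0)
  M3 = (-0.0690, -0.0690, 0)
rvec = (-0.4001, -0.3049, 0.1539), |rvec| = θ = 0.52605 rad = 30.140°
Rodrigues: sinθ=0.50212, 1−cosθ=0.13520; R = I + sinθ·[k]× + (1−cosθ)·[k]×²:
    [+0.94301 -0.08730 -0.32112]
    [+0.20650 +0.91022 +0.35897]
    [+0.26095 -0.40483 +0.87637]
t = (-0.1406, -0.0668, 1.2392) m
M0: Pc = R·M0+t = (-0.21169, -0.01824, +1.19326); u = 741.9·(-0.21169)/1.19326 + 331.7 = 200.0829, v = 847.5·(-0.01824)/1.19326 + 220.0 = 207.0427
M1: Pc = R·M1+t = (-0.08156, +0.01025, +1.22927); u = 741.9·(-0.08156)/1.22927 + 331.7 = 282.4787, v = 847.5·(+0.01025)/1.22927 + 220.0 = 227.0691
M2: Pc = R·M2+t = (-0.06951, -0.11536, +1.28514); u = 741.9·(-0.06951)/1.28514 + 331.7 = 291.5731, v = 847.5·(-0.11536)/1.28514 + 220.0 = 143.9268
M3: Pc = R·M3+t = (-0.19964, -0.14385, +1.24913); u = 741.9·(-0.19964)/1.24913 + 331.7 = 213.1245, v = 847.5·(-0.14385)/1.24913 + 220.0 = 122.3992

c0=(200.08, 207.04) c1=(282.48, 227.07) c2=(291.57, 143.93) c3=(213.12, 122.40)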